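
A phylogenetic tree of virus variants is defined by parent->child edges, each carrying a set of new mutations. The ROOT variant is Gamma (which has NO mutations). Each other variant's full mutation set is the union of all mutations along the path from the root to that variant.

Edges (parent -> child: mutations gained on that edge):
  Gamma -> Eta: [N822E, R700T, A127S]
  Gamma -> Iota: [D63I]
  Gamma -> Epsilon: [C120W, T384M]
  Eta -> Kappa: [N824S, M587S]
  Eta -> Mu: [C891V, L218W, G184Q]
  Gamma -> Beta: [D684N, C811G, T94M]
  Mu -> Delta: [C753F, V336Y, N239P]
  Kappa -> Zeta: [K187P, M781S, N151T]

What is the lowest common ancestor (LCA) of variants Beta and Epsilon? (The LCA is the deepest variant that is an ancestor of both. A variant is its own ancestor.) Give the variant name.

Path from root to Beta: Gamma -> Beta
  ancestors of Beta: {Gamma, Beta}
Path from root to Epsilon: Gamma -> Epsilon
  ancestors of Epsilon: {Gamma, Epsilon}
Common ancestors: {Gamma}
Walk up from Epsilon: Epsilon (not in ancestors of Beta), Gamma (in ancestors of Beta)
Deepest common ancestor (LCA) = Gamma

Answer: Gamma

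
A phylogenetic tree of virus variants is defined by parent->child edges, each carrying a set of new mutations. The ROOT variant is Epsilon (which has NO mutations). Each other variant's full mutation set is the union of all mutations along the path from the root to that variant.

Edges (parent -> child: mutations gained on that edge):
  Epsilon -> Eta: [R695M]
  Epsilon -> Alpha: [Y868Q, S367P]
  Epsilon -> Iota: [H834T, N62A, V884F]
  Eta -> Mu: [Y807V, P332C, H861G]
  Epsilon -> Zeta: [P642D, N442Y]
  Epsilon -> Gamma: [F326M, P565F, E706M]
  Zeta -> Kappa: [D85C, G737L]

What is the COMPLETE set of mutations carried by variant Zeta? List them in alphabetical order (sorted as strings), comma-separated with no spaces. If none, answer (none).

Answer: N442Y,P642D

Derivation:
At Epsilon: gained [] -> total []
At Zeta: gained ['P642D', 'N442Y'] -> total ['N442Y', 'P642D']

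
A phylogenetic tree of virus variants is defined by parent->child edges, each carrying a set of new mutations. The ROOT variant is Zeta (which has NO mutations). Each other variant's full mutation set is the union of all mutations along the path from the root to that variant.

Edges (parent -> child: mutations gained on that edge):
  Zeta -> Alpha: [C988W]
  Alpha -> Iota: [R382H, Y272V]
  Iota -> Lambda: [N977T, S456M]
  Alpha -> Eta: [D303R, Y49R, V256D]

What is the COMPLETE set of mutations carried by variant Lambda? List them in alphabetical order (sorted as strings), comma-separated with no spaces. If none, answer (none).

At Zeta: gained [] -> total []
At Alpha: gained ['C988W'] -> total ['C988W']
At Iota: gained ['R382H', 'Y272V'] -> total ['C988W', 'R382H', 'Y272V']
At Lambda: gained ['N977T', 'S456M'] -> total ['C988W', 'N977T', 'R382H', 'S456M', 'Y272V']

Answer: C988W,N977T,R382H,S456M,Y272V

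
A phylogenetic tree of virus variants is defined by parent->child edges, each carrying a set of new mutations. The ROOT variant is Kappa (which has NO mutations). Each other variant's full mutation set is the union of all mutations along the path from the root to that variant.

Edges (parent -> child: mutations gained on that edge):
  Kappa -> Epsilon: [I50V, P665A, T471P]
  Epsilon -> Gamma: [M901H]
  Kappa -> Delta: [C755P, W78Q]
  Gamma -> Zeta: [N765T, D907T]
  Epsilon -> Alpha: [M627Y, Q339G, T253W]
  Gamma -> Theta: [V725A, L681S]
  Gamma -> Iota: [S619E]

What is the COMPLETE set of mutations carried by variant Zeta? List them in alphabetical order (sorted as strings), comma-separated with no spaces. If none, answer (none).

At Kappa: gained [] -> total []
At Epsilon: gained ['I50V', 'P665A', 'T471P'] -> total ['I50V', 'P665A', 'T471P']
At Gamma: gained ['M901H'] -> total ['I50V', 'M901H', 'P665A', 'T471P']
At Zeta: gained ['N765T', 'D907T'] -> total ['D907T', 'I50V', 'M901H', 'N765T', 'P665A', 'T471P']

Answer: D907T,I50V,M901H,N765T,P665A,T471P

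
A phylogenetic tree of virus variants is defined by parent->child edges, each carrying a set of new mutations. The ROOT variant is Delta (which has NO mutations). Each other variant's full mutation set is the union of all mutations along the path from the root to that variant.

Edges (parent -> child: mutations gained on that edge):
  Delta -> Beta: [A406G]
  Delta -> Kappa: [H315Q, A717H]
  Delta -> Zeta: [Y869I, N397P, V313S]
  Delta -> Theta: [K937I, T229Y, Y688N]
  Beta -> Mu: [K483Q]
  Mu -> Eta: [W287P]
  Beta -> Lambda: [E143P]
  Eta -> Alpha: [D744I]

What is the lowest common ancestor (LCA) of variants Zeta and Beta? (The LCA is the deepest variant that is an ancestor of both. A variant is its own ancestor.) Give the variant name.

Path from root to Zeta: Delta -> Zeta
  ancestors of Zeta: {Delta, Zeta}
Path from root to Beta: Delta -> Beta
  ancestors of Beta: {Delta, Beta}
Common ancestors: {Delta}
Walk up from Beta: Beta (not in ancestors of Zeta), Delta (in ancestors of Zeta)
Deepest common ancestor (LCA) = Delta

Answer: Delta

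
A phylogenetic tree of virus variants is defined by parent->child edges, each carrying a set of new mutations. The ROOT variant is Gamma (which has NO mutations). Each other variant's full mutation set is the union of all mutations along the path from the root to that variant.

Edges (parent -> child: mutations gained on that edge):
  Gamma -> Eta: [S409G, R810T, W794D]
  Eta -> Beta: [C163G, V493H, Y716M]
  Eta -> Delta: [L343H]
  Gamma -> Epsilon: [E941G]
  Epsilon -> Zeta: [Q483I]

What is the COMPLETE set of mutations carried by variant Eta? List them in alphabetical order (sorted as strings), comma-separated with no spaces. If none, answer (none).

Answer: R810T,S409G,W794D

Derivation:
At Gamma: gained [] -> total []
At Eta: gained ['S409G', 'R810T', 'W794D'] -> total ['R810T', 'S409G', 'W794D']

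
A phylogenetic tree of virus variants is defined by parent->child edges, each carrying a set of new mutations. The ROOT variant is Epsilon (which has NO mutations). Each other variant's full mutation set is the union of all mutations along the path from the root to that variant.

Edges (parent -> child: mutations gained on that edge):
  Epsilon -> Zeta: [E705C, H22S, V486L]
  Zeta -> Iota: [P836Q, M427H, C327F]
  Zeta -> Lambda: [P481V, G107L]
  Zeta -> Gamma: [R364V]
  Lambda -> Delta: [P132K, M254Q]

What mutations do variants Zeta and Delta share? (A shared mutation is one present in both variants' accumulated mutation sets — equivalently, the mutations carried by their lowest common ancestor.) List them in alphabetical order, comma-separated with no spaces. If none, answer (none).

Accumulating mutations along path to Zeta:
  At Epsilon: gained [] -> total []
  At Zeta: gained ['E705C', 'H22S', 'V486L'] -> total ['E705C', 'H22S', 'V486L']
Mutations(Zeta) = ['E705C', 'H22S', 'V486L']
Accumulating mutations along path to Delta:
  At Epsilon: gained [] -> total []
  At Zeta: gained ['E705C', 'H22S', 'V486L'] -> total ['E705C', 'H22S', 'V486L']
  At Lambda: gained ['P481V', 'G107L'] -> total ['E705C', 'G107L', 'H22S', 'P481V', 'V486L']
  At Delta: gained ['P132K', 'M254Q'] -> total ['E705C', 'G107L', 'H22S', 'M254Q', 'P132K', 'P481V', 'V486L']
Mutations(Delta) = ['E705C', 'G107L', 'H22S', 'M254Q', 'P132K', 'P481V', 'V486L']
Intersection: ['E705C', 'H22S', 'V486L'] ∩ ['E705C', 'G107L', 'H22S', 'M254Q', 'P132K', 'P481V', 'V486L'] = ['E705C', 'H22S', 'V486L']

Answer: E705C,H22S,V486L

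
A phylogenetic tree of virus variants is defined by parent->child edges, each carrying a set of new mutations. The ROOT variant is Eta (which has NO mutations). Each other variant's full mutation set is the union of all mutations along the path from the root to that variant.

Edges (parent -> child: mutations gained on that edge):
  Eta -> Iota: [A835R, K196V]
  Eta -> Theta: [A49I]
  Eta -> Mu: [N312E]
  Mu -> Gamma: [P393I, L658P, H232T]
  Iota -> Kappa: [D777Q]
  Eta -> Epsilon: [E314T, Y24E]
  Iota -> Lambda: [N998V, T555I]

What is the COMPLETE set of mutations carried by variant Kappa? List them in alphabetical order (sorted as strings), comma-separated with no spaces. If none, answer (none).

Answer: A835R,D777Q,K196V

Derivation:
At Eta: gained [] -> total []
At Iota: gained ['A835R', 'K196V'] -> total ['A835R', 'K196V']
At Kappa: gained ['D777Q'] -> total ['A835R', 'D777Q', 'K196V']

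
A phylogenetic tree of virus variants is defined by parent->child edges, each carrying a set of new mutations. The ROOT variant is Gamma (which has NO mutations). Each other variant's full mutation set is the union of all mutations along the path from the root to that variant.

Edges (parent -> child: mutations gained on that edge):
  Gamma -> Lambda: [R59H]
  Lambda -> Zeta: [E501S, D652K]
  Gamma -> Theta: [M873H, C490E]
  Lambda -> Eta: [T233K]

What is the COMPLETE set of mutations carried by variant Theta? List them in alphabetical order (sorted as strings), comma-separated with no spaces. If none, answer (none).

Answer: C490E,M873H

Derivation:
At Gamma: gained [] -> total []
At Theta: gained ['M873H', 'C490E'] -> total ['C490E', 'M873H']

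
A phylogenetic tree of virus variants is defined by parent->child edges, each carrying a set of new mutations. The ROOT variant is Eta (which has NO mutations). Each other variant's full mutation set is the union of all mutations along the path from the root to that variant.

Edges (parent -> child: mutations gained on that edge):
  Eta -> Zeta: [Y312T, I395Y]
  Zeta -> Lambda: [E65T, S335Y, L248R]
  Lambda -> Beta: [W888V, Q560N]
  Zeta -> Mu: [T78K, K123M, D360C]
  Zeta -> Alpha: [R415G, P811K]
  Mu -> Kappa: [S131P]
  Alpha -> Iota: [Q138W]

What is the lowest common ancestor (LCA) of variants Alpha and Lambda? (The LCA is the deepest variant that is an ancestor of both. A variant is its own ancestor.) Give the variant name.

Path from root to Alpha: Eta -> Zeta -> Alpha
  ancestors of Alpha: {Eta, Zeta, Alpha}
Path from root to Lambda: Eta -> Zeta -> Lambda
  ancestors of Lambda: {Eta, Zeta, Lambda}
Common ancestors: {Eta, Zeta}
Walk up from Lambda: Lambda (not in ancestors of Alpha), Zeta (in ancestors of Alpha), Eta (in ancestors of Alpha)
Deepest common ancestor (LCA) = Zeta

Answer: Zeta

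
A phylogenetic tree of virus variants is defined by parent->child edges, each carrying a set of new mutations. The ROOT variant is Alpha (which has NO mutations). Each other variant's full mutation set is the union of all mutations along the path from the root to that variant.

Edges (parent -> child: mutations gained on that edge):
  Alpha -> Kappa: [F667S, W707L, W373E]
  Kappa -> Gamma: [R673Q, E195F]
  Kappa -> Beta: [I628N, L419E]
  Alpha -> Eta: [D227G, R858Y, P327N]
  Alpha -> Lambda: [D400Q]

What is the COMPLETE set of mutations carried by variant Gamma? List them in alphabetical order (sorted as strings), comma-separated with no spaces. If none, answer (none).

Answer: E195F,F667S,R673Q,W373E,W707L

Derivation:
At Alpha: gained [] -> total []
At Kappa: gained ['F667S', 'W707L', 'W373E'] -> total ['F667S', 'W373E', 'W707L']
At Gamma: gained ['R673Q', 'E195F'] -> total ['E195F', 'F667S', 'R673Q', 'W373E', 'W707L']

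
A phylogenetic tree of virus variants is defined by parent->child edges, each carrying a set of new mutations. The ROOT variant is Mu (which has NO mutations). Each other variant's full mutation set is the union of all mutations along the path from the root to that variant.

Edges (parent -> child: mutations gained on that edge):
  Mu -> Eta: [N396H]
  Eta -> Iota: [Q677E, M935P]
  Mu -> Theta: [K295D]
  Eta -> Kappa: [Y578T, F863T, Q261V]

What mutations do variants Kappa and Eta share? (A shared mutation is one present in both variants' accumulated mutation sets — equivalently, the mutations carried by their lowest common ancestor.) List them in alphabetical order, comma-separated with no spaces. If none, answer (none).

Accumulating mutations along path to Kappa:
  At Mu: gained [] -> total []
  At Eta: gained ['N396H'] -> total ['N396H']
  At Kappa: gained ['Y578T', 'F863T', 'Q261V'] -> total ['F863T', 'N396H', 'Q261V', 'Y578T']
Mutations(Kappa) = ['F863T', 'N396H', 'Q261V', 'Y578T']
Accumulating mutations along path to Eta:
  At Mu: gained [] -> total []
  At Eta: gained ['N396H'] -> total ['N396H']
Mutations(Eta) = ['N396H']
Intersection: ['F863T', 'N396H', 'Q261V', 'Y578T'] ∩ ['N396H'] = ['N396H']

Answer: N396H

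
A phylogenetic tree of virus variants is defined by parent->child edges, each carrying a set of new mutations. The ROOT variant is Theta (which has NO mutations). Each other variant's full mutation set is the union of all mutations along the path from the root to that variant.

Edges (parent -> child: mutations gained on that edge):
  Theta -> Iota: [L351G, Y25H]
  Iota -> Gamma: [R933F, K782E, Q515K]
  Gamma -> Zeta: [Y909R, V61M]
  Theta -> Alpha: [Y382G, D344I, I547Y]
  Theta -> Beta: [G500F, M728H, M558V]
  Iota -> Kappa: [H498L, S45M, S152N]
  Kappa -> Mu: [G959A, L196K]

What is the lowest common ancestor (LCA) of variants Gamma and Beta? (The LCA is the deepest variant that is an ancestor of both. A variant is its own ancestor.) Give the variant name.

Answer: Theta

Derivation:
Path from root to Gamma: Theta -> Iota -> Gamma
  ancestors of Gamma: {Theta, Iota, Gamma}
Path from root to Beta: Theta -> Beta
  ancestors of Beta: {Theta, Beta}
Common ancestors: {Theta}
Walk up from Beta: Beta (not in ancestors of Gamma), Theta (in ancestors of Gamma)
Deepest common ancestor (LCA) = Theta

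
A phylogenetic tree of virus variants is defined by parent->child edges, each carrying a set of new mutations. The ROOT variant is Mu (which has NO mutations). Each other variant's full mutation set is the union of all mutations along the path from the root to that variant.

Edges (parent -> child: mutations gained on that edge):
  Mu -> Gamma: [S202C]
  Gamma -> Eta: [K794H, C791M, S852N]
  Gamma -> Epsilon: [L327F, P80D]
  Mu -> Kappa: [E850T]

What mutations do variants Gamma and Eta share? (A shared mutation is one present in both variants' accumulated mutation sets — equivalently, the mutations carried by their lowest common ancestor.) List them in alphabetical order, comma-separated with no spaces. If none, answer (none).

Answer: S202C

Derivation:
Accumulating mutations along path to Gamma:
  At Mu: gained [] -> total []
  At Gamma: gained ['S202C'] -> total ['S202C']
Mutations(Gamma) = ['S202C']
Accumulating mutations along path to Eta:
  At Mu: gained [] -> total []
  At Gamma: gained ['S202C'] -> total ['S202C']
  At Eta: gained ['K794H', 'C791M', 'S852N'] -> total ['C791M', 'K794H', 'S202C', 'S852N']
Mutations(Eta) = ['C791M', 'K794H', 'S202C', 'S852N']
Intersection: ['S202C'] ∩ ['C791M', 'K794H', 'S202C', 'S852N'] = ['S202C']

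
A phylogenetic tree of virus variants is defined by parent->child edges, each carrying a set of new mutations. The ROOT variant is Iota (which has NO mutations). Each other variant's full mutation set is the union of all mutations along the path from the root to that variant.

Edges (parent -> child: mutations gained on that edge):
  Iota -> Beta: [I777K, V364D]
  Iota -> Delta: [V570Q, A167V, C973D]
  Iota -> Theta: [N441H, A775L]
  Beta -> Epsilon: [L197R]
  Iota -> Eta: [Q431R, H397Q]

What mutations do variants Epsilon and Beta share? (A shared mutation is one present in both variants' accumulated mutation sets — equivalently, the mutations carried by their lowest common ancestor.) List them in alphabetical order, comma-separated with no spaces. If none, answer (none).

Accumulating mutations along path to Epsilon:
  At Iota: gained [] -> total []
  At Beta: gained ['I777K', 'V364D'] -> total ['I777K', 'V364D']
  At Epsilon: gained ['L197R'] -> total ['I777K', 'L197R', 'V364D']
Mutations(Epsilon) = ['I777K', 'L197R', 'V364D']
Accumulating mutations along path to Beta:
  At Iota: gained [] -> total []
  At Beta: gained ['I777K', 'V364D'] -> total ['I777K', 'V364D']
Mutations(Beta) = ['I777K', 'V364D']
Intersection: ['I777K', 'L197R', 'V364D'] ∩ ['I777K', 'V364D'] = ['I777K', 'V364D']

Answer: I777K,V364D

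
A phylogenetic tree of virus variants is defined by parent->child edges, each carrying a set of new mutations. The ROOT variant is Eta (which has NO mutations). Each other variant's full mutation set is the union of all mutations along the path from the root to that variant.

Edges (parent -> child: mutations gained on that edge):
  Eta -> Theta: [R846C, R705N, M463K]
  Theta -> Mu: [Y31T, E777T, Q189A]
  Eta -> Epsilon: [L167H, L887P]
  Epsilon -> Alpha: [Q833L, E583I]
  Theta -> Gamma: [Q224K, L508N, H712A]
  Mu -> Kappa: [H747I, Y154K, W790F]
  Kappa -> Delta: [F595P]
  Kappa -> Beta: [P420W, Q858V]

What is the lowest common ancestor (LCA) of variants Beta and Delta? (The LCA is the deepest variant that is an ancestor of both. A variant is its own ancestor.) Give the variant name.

Path from root to Beta: Eta -> Theta -> Mu -> Kappa -> Beta
  ancestors of Beta: {Eta, Theta, Mu, Kappa, Beta}
Path from root to Delta: Eta -> Theta -> Mu -> Kappa -> Delta
  ancestors of Delta: {Eta, Theta, Mu, Kappa, Delta}
Common ancestors: {Eta, Theta, Mu, Kappa}
Walk up from Delta: Delta (not in ancestors of Beta), Kappa (in ancestors of Beta), Mu (in ancestors of Beta), Theta (in ancestors of Beta), Eta (in ancestors of Beta)
Deepest common ancestor (LCA) = Kappa

Answer: Kappa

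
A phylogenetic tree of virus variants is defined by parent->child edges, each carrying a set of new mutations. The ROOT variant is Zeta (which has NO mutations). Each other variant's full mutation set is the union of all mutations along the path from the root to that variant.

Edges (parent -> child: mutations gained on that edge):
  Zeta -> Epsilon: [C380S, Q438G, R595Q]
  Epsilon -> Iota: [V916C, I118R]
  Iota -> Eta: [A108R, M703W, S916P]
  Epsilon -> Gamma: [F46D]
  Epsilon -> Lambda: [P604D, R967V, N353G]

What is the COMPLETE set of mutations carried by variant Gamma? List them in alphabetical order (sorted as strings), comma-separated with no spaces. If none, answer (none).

At Zeta: gained [] -> total []
At Epsilon: gained ['C380S', 'Q438G', 'R595Q'] -> total ['C380S', 'Q438G', 'R595Q']
At Gamma: gained ['F46D'] -> total ['C380S', 'F46D', 'Q438G', 'R595Q']

Answer: C380S,F46D,Q438G,R595Q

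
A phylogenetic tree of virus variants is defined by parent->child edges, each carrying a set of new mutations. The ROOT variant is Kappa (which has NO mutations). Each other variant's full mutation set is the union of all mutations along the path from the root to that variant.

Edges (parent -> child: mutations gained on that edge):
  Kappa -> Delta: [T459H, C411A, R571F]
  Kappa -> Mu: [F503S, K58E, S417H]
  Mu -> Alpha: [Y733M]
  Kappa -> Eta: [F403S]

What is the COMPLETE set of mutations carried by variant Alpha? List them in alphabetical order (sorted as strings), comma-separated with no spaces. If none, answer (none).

At Kappa: gained [] -> total []
At Mu: gained ['F503S', 'K58E', 'S417H'] -> total ['F503S', 'K58E', 'S417H']
At Alpha: gained ['Y733M'] -> total ['F503S', 'K58E', 'S417H', 'Y733M']

Answer: F503S,K58E,S417H,Y733M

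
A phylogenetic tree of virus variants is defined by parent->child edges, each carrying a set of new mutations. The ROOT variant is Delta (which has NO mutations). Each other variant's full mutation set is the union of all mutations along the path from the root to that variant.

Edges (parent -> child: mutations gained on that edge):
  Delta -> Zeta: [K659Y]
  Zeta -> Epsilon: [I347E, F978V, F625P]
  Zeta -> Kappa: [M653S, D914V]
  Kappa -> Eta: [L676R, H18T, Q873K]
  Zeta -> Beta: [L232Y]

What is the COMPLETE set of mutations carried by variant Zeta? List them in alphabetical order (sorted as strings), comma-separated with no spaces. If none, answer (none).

At Delta: gained [] -> total []
At Zeta: gained ['K659Y'] -> total ['K659Y']

Answer: K659Y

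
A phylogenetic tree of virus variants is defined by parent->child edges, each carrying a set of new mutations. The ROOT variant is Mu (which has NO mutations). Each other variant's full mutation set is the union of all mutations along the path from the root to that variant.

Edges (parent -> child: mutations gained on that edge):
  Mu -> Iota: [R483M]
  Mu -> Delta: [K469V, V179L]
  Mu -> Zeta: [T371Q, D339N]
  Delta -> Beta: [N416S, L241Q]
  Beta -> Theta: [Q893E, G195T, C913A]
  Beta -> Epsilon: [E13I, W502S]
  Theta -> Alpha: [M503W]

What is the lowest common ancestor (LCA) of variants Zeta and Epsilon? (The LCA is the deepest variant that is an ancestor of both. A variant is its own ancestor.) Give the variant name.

Path from root to Zeta: Mu -> Zeta
  ancestors of Zeta: {Mu, Zeta}
Path from root to Epsilon: Mu -> Delta -> Beta -> Epsilon
  ancestors of Epsilon: {Mu, Delta, Beta, Epsilon}
Common ancestors: {Mu}
Walk up from Epsilon: Epsilon (not in ancestors of Zeta), Beta (not in ancestors of Zeta), Delta (not in ancestors of Zeta), Mu (in ancestors of Zeta)
Deepest common ancestor (LCA) = Mu

Answer: Mu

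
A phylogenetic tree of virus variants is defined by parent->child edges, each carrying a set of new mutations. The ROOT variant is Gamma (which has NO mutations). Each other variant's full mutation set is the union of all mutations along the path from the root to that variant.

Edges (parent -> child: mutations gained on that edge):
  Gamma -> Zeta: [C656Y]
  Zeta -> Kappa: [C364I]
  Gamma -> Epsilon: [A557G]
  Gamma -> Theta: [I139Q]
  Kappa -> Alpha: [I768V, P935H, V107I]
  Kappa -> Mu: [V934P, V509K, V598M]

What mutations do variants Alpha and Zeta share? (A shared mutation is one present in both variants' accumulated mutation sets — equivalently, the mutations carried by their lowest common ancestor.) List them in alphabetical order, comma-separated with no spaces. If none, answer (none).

Answer: C656Y

Derivation:
Accumulating mutations along path to Alpha:
  At Gamma: gained [] -> total []
  At Zeta: gained ['C656Y'] -> total ['C656Y']
  At Kappa: gained ['C364I'] -> total ['C364I', 'C656Y']
  At Alpha: gained ['I768V', 'P935H', 'V107I'] -> total ['C364I', 'C656Y', 'I768V', 'P935H', 'V107I']
Mutations(Alpha) = ['C364I', 'C656Y', 'I768V', 'P935H', 'V107I']
Accumulating mutations along path to Zeta:
  At Gamma: gained [] -> total []
  At Zeta: gained ['C656Y'] -> total ['C656Y']
Mutations(Zeta) = ['C656Y']
Intersection: ['C364I', 'C656Y', 'I768V', 'P935H', 'V107I'] ∩ ['C656Y'] = ['C656Y']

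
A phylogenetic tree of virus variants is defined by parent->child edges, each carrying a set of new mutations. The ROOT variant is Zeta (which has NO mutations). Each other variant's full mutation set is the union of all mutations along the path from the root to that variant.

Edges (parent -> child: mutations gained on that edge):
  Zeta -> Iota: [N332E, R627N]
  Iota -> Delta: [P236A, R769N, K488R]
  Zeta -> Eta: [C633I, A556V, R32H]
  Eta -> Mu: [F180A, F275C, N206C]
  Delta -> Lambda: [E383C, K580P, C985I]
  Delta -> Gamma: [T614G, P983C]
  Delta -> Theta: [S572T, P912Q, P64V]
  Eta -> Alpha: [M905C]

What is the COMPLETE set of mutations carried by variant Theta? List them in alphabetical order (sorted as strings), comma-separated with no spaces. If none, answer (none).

Answer: K488R,N332E,P236A,P64V,P912Q,R627N,R769N,S572T

Derivation:
At Zeta: gained [] -> total []
At Iota: gained ['N332E', 'R627N'] -> total ['N332E', 'R627N']
At Delta: gained ['P236A', 'R769N', 'K488R'] -> total ['K488R', 'N332E', 'P236A', 'R627N', 'R769N']
At Theta: gained ['S572T', 'P912Q', 'P64V'] -> total ['K488R', 'N332E', 'P236A', 'P64V', 'P912Q', 'R627N', 'R769N', 'S572T']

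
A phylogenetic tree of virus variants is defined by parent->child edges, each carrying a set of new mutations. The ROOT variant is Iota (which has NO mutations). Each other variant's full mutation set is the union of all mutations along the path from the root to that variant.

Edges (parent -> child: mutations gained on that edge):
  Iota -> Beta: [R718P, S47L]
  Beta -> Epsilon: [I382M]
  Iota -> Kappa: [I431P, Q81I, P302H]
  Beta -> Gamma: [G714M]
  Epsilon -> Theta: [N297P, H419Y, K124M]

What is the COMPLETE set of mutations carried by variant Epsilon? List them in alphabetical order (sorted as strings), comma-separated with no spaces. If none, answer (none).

At Iota: gained [] -> total []
At Beta: gained ['R718P', 'S47L'] -> total ['R718P', 'S47L']
At Epsilon: gained ['I382M'] -> total ['I382M', 'R718P', 'S47L']

Answer: I382M,R718P,S47L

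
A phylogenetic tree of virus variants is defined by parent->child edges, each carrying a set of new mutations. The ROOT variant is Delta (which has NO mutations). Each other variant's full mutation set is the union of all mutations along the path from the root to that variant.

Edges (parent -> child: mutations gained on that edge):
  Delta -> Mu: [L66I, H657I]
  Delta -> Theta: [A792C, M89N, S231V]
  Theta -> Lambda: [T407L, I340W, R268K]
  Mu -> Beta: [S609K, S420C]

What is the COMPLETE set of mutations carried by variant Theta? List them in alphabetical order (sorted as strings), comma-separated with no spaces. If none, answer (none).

Answer: A792C,M89N,S231V

Derivation:
At Delta: gained [] -> total []
At Theta: gained ['A792C', 'M89N', 'S231V'] -> total ['A792C', 'M89N', 'S231V']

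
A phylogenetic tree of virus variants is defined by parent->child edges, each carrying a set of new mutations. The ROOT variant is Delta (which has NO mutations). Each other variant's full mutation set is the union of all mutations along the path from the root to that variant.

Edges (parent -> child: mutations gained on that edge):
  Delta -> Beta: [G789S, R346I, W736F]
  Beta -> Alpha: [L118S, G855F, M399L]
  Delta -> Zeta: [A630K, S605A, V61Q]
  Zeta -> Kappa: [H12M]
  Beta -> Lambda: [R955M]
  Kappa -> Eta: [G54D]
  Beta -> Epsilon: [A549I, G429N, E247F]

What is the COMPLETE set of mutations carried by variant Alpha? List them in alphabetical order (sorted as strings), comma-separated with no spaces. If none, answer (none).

Answer: G789S,G855F,L118S,M399L,R346I,W736F

Derivation:
At Delta: gained [] -> total []
At Beta: gained ['G789S', 'R346I', 'W736F'] -> total ['G789S', 'R346I', 'W736F']
At Alpha: gained ['L118S', 'G855F', 'M399L'] -> total ['G789S', 'G855F', 'L118S', 'M399L', 'R346I', 'W736F']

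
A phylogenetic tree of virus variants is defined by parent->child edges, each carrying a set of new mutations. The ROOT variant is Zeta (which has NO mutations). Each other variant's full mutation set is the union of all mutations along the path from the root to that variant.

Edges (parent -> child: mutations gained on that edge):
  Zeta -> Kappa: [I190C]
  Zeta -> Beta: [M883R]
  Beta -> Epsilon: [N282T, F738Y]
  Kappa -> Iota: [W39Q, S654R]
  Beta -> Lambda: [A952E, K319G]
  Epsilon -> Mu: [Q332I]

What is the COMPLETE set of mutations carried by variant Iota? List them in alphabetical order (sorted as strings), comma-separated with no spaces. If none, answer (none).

Answer: I190C,S654R,W39Q

Derivation:
At Zeta: gained [] -> total []
At Kappa: gained ['I190C'] -> total ['I190C']
At Iota: gained ['W39Q', 'S654R'] -> total ['I190C', 'S654R', 'W39Q']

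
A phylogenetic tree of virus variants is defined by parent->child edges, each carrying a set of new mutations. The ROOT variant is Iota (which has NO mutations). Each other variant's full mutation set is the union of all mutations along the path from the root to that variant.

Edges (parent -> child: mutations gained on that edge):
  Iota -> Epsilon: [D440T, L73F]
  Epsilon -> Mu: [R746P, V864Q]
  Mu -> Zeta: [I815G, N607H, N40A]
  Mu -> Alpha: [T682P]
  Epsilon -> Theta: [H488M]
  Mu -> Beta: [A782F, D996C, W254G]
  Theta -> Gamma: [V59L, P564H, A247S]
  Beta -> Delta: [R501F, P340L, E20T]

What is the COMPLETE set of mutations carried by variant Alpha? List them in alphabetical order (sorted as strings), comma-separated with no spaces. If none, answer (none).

Answer: D440T,L73F,R746P,T682P,V864Q

Derivation:
At Iota: gained [] -> total []
At Epsilon: gained ['D440T', 'L73F'] -> total ['D440T', 'L73F']
At Mu: gained ['R746P', 'V864Q'] -> total ['D440T', 'L73F', 'R746P', 'V864Q']
At Alpha: gained ['T682P'] -> total ['D440T', 'L73F', 'R746P', 'T682P', 'V864Q']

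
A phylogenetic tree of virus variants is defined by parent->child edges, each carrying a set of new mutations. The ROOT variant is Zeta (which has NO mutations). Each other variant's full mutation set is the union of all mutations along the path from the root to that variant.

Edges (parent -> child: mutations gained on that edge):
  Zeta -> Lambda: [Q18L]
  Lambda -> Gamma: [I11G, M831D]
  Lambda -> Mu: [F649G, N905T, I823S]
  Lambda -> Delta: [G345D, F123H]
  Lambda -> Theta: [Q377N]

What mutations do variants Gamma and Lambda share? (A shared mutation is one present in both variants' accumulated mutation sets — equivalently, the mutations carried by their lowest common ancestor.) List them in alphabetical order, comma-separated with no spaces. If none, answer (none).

Accumulating mutations along path to Gamma:
  At Zeta: gained [] -> total []
  At Lambda: gained ['Q18L'] -> total ['Q18L']
  At Gamma: gained ['I11G', 'M831D'] -> total ['I11G', 'M831D', 'Q18L']
Mutations(Gamma) = ['I11G', 'M831D', 'Q18L']
Accumulating mutations along path to Lambda:
  At Zeta: gained [] -> total []
  At Lambda: gained ['Q18L'] -> total ['Q18L']
Mutations(Lambda) = ['Q18L']
Intersection: ['I11G', 'M831D', 'Q18L'] ∩ ['Q18L'] = ['Q18L']

Answer: Q18L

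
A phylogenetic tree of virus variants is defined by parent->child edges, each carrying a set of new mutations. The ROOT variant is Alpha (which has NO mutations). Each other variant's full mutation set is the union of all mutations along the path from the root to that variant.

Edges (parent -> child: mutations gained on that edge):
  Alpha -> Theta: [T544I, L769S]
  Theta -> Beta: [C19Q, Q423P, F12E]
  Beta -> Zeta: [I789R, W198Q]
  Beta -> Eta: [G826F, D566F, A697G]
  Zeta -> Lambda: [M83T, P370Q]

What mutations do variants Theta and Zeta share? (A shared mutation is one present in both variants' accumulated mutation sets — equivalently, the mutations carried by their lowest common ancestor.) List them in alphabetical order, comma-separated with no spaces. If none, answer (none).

Answer: L769S,T544I

Derivation:
Accumulating mutations along path to Theta:
  At Alpha: gained [] -> total []
  At Theta: gained ['T544I', 'L769S'] -> total ['L769S', 'T544I']
Mutations(Theta) = ['L769S', 'T544I']
Accumulating mutations along path to Zeta:
  At Alpha: gained [] -> total []
  At Theta: gained ['T544I', 'L769S'] -> total ['L769S', 'T544I']
  At Beta: gained ['C19Q', 'Q423P', 'F12E'] -> total ['C19Q', 'F12E', 'L769S', 'Q423P', 'T544I']
  At Zeta: gained ['I789R', 'W198Q'] -> total ['C19Q', 'F12E', 'I789R', 'L769S', 'Q423P', 'T544I', 'W198Q']
Mutations(Zeta) = ['C19Q', 'F12E', 'I789R', 'L769S', 'Q423P', 'T544I', 'W198Q']
Intersection: ['L769S', 'T544I'] ∩ ['C19Q', 'F12E', 'I789R', 'L769S', 'Q423P', 'T544I', 'W198Q'] = ['L769S', 'T544I']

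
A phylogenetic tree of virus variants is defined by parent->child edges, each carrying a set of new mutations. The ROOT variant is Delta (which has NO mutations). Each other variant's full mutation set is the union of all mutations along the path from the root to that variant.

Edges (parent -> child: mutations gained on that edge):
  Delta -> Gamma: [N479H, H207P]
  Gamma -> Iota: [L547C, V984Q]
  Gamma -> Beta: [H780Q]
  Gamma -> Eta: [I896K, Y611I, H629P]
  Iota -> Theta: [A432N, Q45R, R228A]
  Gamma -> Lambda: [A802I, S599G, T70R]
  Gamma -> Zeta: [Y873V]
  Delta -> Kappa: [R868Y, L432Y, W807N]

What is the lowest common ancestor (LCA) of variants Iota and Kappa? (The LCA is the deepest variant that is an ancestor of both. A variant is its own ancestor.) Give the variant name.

Path from root to Iota: Delta -> Gamma -> Iota
  ancestors of Iota: {Delta, Gamma, Iota}
Path from root to Kappa: Delta -> Kappa
  ancestors of Kappa: {Delta, Kappa}
Common ancestors: {Delta}
Walk up from Kappa: Kappa (not in ancestors of Iota), Delta (in ancestors of Iota)
Deepest common ancestor (LCA) = Delta

Answer: Delta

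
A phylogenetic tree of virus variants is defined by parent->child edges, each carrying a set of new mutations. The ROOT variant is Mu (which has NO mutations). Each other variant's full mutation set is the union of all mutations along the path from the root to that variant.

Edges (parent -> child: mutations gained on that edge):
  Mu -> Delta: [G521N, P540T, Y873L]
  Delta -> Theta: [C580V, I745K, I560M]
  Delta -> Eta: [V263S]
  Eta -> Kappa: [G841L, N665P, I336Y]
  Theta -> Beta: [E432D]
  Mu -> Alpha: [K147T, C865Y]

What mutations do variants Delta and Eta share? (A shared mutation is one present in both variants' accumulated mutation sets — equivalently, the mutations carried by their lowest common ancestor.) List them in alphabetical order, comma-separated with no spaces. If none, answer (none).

Answer: G521N,P540T,Y873L

Derivation:
Accumulating mutations along path to Delta:
  At Mu: gained [] -> total []
  At Delta: gained ['G521N', 'P540T', 'Y873L'] -> total ['G521N', 'P540T', 'Y873L']
Mutations(Delta) = ['G521N', 'P540T', 'Y873L']
Accumulating mutations along path to Eta:
  At Mu: gained [] -> total []
  At Delta: gained ['G521N', 'P540T', 'Y873L'] -> total ['G521N', 'P540T', 'Y873L']
  At Eta: gained ['V263S'] -> total ['G521N', 'P540T', 'V263S', 'Y873L']
Mutations(Eta) = ['G521N', 'P540T', 'V263S', 'Y873L']
Intersection: ['G521N', 'P540T', 'Y873L'] ∩ ['G521N', 'P540T', 'V263S', 'Y873L'] = ['G521N', 'P540T', 'Y873L']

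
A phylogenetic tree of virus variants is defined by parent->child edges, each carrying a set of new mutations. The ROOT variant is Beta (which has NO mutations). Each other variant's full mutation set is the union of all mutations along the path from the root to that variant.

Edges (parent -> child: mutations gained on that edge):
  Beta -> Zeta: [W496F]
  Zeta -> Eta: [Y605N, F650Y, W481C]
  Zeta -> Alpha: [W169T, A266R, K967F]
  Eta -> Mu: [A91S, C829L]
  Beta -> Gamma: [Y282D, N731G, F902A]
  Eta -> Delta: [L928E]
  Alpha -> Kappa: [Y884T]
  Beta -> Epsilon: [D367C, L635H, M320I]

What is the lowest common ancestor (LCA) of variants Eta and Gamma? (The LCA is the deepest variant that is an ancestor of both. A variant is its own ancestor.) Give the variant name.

Path from root to Eta: Beta -> Zeta -> Eta
  ancestors of Eta: {Beta, Zeta, Eta}
Path from root to Gamma: Beta -> Gamma
  ancestors of Gamma: {Beta, Gamma}
Common ancestors: {Beta}
Walk up from Gamma: Gamma (not in ancestors of Eta), Beta (in ancestors of Eta)
Deepest common ancestor (LCA) = Beta

Answer: Beta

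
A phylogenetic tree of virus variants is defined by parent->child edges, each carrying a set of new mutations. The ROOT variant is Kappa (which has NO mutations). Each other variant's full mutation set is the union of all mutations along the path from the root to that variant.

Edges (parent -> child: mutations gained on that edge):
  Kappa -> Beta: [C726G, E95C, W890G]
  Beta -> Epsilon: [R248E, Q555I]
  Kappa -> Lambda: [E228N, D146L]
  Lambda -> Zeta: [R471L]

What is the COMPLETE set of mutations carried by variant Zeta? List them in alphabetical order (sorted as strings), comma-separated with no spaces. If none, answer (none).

At Kappa: gained [] -> total []
At Lambda: gained ['E228N', 'D146L'] -> total ['D146L', 'E228N']
At Zeta: gained ['R471L'] -> total ['D146L', 'E228N', 'R471L']

Answer: D146L,E228N,R471L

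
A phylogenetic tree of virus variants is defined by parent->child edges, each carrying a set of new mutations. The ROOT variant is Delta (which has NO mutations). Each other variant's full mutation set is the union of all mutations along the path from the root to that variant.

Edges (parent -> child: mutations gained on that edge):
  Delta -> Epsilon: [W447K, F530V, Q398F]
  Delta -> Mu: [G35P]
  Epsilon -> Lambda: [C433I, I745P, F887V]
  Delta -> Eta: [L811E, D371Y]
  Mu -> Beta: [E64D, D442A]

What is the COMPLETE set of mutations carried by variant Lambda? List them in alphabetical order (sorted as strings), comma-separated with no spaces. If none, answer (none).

At Delta: gained [] -> total []
At Epsilon: gained ['W447K', 'F530V', 'Q398F'] -> total ['F530V', 'Q398F', 'W447K']
At Lambda: gained ['C433I', 'I745P', 'F887V'] -> total ['C433I', 'F530V', 'F887V', 'I745P', 'Q398F', 'W447K']

Answer: C433I,F530V,F887V,I745P,Q398F,W447K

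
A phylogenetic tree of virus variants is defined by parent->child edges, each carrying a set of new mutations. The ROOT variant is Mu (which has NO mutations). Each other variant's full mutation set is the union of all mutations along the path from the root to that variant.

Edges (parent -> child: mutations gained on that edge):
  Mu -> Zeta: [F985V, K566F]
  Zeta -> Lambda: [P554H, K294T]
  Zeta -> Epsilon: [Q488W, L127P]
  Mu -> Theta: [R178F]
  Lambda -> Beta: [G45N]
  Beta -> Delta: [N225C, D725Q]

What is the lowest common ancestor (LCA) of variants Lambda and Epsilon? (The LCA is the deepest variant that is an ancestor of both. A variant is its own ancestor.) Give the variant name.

Path from root to Lambda: Mu -> Zeta -> Lambda
  ancestors of Lambda: {Mu, Zeta, Lambda}
Path from root to Epsilon: Mu -> Zeta -> Epsilon
  ancestors of Epsilon: {Mu, Zeta, Epsilon}
Common ancestors: {Mu, Zeta}
Walk up from Epsilon: Epsilon (not in ancestors of Lambda), Zeta (in ancestors of Lambda), Mu (in ancestors of Lambda)
Deepest common ancestor (LCA) = Zeta

Answer: Zeta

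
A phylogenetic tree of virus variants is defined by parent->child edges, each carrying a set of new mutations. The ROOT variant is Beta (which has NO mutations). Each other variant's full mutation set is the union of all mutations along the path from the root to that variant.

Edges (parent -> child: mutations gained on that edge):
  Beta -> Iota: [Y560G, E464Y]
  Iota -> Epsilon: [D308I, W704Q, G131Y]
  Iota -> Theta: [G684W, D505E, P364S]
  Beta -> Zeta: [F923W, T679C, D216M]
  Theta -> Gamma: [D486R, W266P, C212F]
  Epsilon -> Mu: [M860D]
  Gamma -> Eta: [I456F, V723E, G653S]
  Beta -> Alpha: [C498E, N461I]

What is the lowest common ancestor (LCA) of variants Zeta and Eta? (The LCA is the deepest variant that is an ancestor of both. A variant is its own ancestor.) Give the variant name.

Path from root to Zeta: Beta -> Zeta
  ancestors of Zeta: {Beta, Zeta}
Path from root to Eta: Beta -> Iota -> Theta -> Gamma -> Eta
  ancestors of Eta: {Beta, Iota, Theta, Gamma, Eta}
Common ancestors: {Beta}
Walk up from Eta: Eta (not in ancestors of Zeta), Gamma (not in ancestors of Zeta), Theta (not in ancestors of Zeta), Iota (not in ancestors of Zeta), Beta (in ancestors of Zeta)
Deepest common ancestor (LCA) = Beta

Answer: Beta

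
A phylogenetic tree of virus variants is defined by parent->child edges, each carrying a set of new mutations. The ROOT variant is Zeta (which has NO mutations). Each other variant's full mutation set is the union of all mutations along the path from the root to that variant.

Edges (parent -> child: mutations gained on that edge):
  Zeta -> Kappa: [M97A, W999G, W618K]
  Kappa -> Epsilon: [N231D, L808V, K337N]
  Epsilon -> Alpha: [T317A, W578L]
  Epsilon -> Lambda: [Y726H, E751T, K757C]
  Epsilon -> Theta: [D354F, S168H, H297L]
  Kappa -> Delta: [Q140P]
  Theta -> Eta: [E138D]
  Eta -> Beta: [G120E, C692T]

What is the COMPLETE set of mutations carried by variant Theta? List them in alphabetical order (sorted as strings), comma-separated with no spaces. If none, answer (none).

Answer: D354F,H297L,K337N,L808V,M97A,N231D,S168H,W618K,W999G

Derivation:
At Zeta: gained [] -> total []
At Kappa: gained ['M97A', 'W999G', 'W618K'] -> total ['M97A', 'W618K', 'W999G']
At Epsilon: gained ['N231D', 'L808V', 'K337N'] -> total ['K337N', 'L808V', 'M97A', 'N231D', 'W618K', 'W999G']
At Theta: gained ['D354F', 'S168H', 'H297L'] -> total ['D354F', 'H297L', 'K337N', 'L808V', 'M97A', 'N231D', 'S168H', 'W618K', 'W999G']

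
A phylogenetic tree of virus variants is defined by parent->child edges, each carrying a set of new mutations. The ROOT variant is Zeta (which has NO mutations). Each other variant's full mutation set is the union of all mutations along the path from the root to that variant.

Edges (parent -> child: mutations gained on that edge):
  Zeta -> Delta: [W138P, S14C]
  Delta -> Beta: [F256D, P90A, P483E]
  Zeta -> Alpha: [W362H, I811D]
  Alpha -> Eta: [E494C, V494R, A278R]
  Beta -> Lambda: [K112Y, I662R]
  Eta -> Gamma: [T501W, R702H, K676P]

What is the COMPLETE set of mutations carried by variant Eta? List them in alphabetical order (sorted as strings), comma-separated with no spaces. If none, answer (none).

Answer: A278R,E494C,I811D,V494R,W362H

Derivation:
At Zeta: gained [] -> total []
At Alpha: gained ['W362H', 'I811D'] -> total ['I811D', 'W362H']
At Eta: gained ['E494C', 'V494R', 'A278R'] -> total ['A278R', 'E494C', 'I811D', 'V494R', 'W362H']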